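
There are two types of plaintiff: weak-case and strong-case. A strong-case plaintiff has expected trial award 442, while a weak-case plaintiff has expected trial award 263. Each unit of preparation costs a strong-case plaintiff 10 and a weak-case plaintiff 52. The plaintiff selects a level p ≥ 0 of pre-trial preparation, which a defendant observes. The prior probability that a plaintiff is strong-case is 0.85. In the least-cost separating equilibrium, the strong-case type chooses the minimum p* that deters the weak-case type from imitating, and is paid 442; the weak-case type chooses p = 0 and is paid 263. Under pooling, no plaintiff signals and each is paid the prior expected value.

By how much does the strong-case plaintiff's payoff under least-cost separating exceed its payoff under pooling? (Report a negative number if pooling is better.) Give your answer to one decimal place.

Least-cost separating signal: p* solves 263 = 442 − 52·p*, so p* = (442 − 263)/52 ≈ 3.4423.
Strong-case type's separating payoff: 442 − 10 × p* = 442 − 10 × (442 − 263)/52 = 442 − 1790/52 ≈ 407.577.
Pooling payoff: 0.85 × 442 + 0.15 × 263 = 415.15.
Difference: 407.577 − 415.15 = -7.573, i.e. -7.6 to one decimal place.
The strong-case type would prefer the pooling outcome.

-7.6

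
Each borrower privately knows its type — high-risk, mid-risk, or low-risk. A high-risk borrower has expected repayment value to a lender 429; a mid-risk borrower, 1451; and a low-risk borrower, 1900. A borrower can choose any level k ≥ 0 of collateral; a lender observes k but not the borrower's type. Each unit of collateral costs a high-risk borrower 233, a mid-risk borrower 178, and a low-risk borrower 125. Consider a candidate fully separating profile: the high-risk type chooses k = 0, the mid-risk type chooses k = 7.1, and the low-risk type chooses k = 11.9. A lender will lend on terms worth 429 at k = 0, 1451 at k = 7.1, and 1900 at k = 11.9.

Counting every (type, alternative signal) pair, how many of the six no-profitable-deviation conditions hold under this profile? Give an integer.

3

High-risk (own payoff 429): to k=7.1 gives 1451 − 233×7.1 = -203.3 → no gain ✓; to k=11.9 gives 1900 − 233×11.9 = -872.7 → no gain ✓.
Low-risk (own payoff 1900 − 125×11.9 = 412.5): to k=0 gives 429 → profitable ✗; to k=7.1 gives 1451 − 125×7.1 = 563.5 → profitable ✗.
Mid-risk (own payoff 1451 − 178×7.1 = 187.2): to k=0 gives 429 → profitable ✗; to k=11.9 gives 1900 − 178×11.9 = -218.2 → no gain ✓.
3 of the 6 constraints hold; not an equilibrium.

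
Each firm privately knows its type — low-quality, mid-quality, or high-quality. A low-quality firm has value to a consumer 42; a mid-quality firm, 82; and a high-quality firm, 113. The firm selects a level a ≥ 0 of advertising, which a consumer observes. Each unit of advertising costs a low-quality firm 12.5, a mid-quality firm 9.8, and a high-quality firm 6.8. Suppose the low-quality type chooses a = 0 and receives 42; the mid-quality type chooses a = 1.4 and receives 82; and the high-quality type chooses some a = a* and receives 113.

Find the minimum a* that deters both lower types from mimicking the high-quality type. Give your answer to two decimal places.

Low-quality type (on-path payoff 42) won't mimic when 42 ≥ 113 − 12.5·a*, i.e. a* ≥ 5.68.
Mid-quality type (on-path payoff 82 − 9.8×1.4 = 68.28) won't mimic when 68.28 ≥ 113 − 9.8·a*, i.e. a* ≥ 4.56.
Both must hold, so a* = max(5.68, 4.56) = 5.68. The low-quality type's constraint binds.

5.68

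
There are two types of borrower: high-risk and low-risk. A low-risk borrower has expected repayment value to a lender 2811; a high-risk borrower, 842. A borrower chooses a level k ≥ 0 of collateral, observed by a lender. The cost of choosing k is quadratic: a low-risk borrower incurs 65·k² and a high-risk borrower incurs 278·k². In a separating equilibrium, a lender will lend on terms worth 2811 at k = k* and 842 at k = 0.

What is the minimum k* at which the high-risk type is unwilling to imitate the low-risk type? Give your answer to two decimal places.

The high-risk type at k = 0 receives 842; imitating at k* yields 2811 − 278·k*².
Indifference: 842 = 2811 − 278·k*², so k*² = (2811 − 842) / 278 ≈ 7.0827.
k* = √7.0827 ≈ 2.66.

2.66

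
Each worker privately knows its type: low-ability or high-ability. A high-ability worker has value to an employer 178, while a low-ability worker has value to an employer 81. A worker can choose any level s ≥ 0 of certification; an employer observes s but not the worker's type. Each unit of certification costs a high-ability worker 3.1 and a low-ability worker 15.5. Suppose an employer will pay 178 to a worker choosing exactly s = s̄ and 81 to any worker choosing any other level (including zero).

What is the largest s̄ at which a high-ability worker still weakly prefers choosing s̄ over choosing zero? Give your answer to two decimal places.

31.29

Choosing s̄ yields the high-ability type 178 − 3.1·s̄; choosing zero yields 81.
The high-ability type is indifferent at 178 − 3.1·s̄ = 81, i.e. s̄ = (178 − 81) / 3.1 ≈ 31.29.
For any s̄ above 31.29 the high-ability type would rather pool at zero, so separation collapses.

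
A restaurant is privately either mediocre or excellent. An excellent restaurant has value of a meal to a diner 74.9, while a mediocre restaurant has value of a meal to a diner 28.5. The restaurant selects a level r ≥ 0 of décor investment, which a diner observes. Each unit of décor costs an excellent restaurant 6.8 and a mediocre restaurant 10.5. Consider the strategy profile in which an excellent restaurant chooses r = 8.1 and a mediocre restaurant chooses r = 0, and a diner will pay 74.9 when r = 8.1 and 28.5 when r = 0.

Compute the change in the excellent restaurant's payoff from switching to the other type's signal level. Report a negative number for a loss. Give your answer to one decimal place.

8.7

Playing r = 8.1 the excellent restaurant receives 74.9 − 6.8 × 8.1 = 19.82.
Deviating to r = 0 yields 28.5 instead.
Gain from deviating: 28.5 − 19.82 = 8.68, i.e. 8.7 to one decimal place.
The gain is positive, so the excellent type's incentive-compatibility constraint is violated — this profile is not a separating equilibrium.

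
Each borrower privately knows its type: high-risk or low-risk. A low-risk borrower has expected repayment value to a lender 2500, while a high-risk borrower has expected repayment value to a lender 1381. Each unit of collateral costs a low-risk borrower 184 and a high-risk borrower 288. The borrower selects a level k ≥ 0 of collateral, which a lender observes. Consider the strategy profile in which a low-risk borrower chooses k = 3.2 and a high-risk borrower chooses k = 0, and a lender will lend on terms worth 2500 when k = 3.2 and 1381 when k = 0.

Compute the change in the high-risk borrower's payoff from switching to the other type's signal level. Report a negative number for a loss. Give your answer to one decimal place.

Playing k = 0 the high-risk borrower receives 1381.
Deviating to k = 3.2 brings payment 2500 at cost 288 × 3.2 = 921.6, netting 1578.4.
Gain from deviating: 1578.4 − 1381 = 197.4.
The gain is positive, so the high-risk type's incentive-compatibility constraint is violated — this profile is not a separating equilibrium.

197.4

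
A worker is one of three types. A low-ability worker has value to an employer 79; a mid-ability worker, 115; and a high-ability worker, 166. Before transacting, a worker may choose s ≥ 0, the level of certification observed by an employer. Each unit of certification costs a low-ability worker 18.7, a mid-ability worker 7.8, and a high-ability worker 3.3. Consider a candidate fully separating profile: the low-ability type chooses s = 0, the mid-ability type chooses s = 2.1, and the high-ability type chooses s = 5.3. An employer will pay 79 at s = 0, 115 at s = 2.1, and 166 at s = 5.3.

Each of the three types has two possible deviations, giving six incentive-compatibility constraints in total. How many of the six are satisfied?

5

Low-ability (own payoff 79): to s=2.1 gives 115 − 18.7×2.1 = 75.73 → no gain ✓; to s=5.3 gives 166 − 18.7×5.3 = 66.89 → no gain ✓.
Mid-ability (own payoff 115 − 7.8×2.1 = 98.62): to s=0 gives 79 → no gain ✓; to s=5.3 gives 166 − 7.8×5.3 = 124.66 → profitable ✗.
High-ability (own payoff 166 − 3.3×5.3 = 148.51): to s=0 gives 79 → no gain ✓; to s=2.1 gives 115 − 3.3×2.1 = 108.07 → no gain ✓.
5 of the 6 constraints hold; not an equilibrium.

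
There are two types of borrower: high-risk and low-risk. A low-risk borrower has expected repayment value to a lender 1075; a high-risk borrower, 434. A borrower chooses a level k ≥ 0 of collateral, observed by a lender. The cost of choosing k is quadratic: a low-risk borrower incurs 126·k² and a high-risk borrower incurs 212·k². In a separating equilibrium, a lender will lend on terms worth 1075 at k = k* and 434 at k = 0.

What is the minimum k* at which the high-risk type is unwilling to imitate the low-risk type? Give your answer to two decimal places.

1.74

The high-risk type at k = 0 receives 434; imitating at k* yields 1075 − 212·k*².
Indifference: 434 = 1075 − 212·k*², so k*² = (1075 − 434) / 212 ≈ 3.0236.
k* = √3.0236 ≈ 1.74.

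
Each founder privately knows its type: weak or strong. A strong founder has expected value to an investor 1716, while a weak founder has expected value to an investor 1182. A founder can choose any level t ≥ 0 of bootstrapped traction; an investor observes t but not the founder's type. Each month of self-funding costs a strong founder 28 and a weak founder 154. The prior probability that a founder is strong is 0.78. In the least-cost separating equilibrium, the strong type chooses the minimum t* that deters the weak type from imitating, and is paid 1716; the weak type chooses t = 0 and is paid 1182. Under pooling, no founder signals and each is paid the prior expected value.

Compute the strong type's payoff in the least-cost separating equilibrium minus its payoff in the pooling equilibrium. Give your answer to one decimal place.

Least-cost separating signal: t* solves 1182 = 1716 − 154·t*, so t* = (1716 − 1182)/154 ≈ 3.4675.
Strong type's separating payoff: 1716 − 28 × t* = 1716 − 28 × (1716 − 1182)/154 = 1716 − 14952/154 ≈ 1618.909.
Pooling payoff: 0.78 × 1716 + 0.22 × 1182 = 1598.52.
Difference: 1618.909 − 1598.52 = 20.389, i.e. 20.4 to one decimal place.
The strong type prefers to separate.

20.4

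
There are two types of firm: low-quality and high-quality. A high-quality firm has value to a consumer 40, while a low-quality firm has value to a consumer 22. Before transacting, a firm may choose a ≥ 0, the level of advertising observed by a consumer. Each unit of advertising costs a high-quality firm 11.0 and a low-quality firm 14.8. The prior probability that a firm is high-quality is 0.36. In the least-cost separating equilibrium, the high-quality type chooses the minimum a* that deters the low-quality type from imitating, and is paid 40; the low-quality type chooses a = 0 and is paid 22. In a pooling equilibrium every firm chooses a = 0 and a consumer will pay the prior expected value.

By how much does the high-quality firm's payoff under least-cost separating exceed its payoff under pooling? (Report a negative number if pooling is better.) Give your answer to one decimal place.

-1.9

Least-cost separating signal: a* solves 22 = 40 − 14.8·a*, so a* = (40 − 22)/14.8 ≈ 1.2162.
High-quality type's separating payoff: 40 − 11.0 × a* = 40 − 11.0 × (40 − 22)/14.8 = 40 − 198/14.8 ≈ 26.622.
Pooling payoff: 0.36 × 40 + 0.64 × 22 = 28.48.
Difference: 26.622 − 28.48 = -1.858, i.e. -1.9 to one decimal place.
The high-quality type would prefer the pooling outcome.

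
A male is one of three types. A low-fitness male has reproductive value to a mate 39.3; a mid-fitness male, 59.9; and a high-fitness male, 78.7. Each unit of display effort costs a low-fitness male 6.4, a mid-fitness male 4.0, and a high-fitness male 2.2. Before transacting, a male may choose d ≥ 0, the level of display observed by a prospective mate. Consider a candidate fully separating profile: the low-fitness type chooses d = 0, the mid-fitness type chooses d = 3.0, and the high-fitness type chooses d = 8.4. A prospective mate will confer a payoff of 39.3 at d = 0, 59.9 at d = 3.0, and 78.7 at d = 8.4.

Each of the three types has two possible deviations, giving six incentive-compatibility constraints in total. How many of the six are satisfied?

Low-fitness (own payoff 39.3): to d=3.0 gives 59.9 − 6.4×3.0 = 40.7 → profitable ✗; to d=8.4 gives 78.7 − 6.4×8.4 = 24.94 → no gain ✓.
High-fitness (own payoff 78.7 − 2.2×8.4 = 60.22): to d=0 gives 39.3 → no gain ✓; to d=3.0 gives 59.9 − 2.2×3.0 = 53.3 → no gain ✓.
Mid-fitness (own payoff 59.9 − 4.0×3.0 = 47.9): to d=0 gives 39.3 → no gain ✓; to d=8.4 gives 78.7 − 4.0×8.4 = 45.1 → no gain ✓.
5 of the 6 constraints hold; not an equilibrium.

5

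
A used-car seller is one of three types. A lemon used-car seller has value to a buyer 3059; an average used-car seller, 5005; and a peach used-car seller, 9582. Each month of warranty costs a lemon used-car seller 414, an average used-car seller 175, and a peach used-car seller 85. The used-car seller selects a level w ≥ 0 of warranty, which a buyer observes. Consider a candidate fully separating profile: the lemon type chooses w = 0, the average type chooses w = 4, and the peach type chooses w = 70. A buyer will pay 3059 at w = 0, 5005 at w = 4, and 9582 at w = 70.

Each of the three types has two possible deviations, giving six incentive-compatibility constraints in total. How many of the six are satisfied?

4

Average (own payoff 5005 − 175×4 = 4305): to w=0 gives 3059 → no gain ✓; to w=70 gives 9582 − 175×70 = -2668 → no gain ✓.
Peach (own payoff 9582 − 85×70 = 3632): to w=0 gives 3059 → no gain ✓; to w=4 gives 5005 − 85×4 = 4665 → profitable ✗.
Lemon (own payoff 3059): to w=4 gives 5005 − 414×4 = 3349 → profitable ✗; to w=70 gives 9582 − 414×70 = -19398 → no gain ✓.
4 of the 6 constraints hold; not an equilibrium.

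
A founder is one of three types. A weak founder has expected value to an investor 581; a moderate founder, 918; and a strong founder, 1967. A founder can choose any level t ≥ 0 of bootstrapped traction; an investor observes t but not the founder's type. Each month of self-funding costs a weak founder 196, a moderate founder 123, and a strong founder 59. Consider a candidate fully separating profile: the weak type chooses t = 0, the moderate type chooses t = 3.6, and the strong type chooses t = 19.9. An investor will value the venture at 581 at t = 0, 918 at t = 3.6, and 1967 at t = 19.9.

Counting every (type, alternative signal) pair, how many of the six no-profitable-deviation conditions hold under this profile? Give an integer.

Strong (own payoff 1967 − 59×19.9 = 792.9): to t=0 gives 581 → no gain ✓; to t=3.6 gives 918 − 59×3.6 = 705.6 → no gain ✓.
Weak (own payoff 581): to t=3.6 gives 918 − 196×3.6 = 212.4 → no gain ✓; to t=19.9 gives 1967 − 196×19.9 = -1933.4 → no gain ✓.
Moderate (own payoff 918 − 123×3.6 = 475.2): to t=0 gives 581 → profitable ✗; to t=19.9 gives 1967 − 123×19.9 = -480.7 → no gain ✓.
5 of the 6 constraints hold; not an equilibrium.

5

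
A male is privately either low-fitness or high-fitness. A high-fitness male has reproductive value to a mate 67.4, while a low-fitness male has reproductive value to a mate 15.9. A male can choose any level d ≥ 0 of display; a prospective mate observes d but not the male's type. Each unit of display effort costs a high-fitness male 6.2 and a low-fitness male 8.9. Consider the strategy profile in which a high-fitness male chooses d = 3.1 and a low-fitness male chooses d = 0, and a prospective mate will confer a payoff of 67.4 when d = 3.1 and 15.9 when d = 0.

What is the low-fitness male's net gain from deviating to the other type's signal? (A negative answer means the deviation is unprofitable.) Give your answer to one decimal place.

Playing d = 0 the low-fitness male receives 15.9.
Deviating to d = 3.1 brings payment 67.4 at cost 8.9 × 3.1 = 27.59, netting 39.81.
Gain from deviating: 39.81 − 15.9 = 23.91, i.e. 23.9 to one decimal place.
The gain is positive, so the low-fitness type's incentive-compatibility constraint is violated — this profile is not a separating equilibrium.

23.9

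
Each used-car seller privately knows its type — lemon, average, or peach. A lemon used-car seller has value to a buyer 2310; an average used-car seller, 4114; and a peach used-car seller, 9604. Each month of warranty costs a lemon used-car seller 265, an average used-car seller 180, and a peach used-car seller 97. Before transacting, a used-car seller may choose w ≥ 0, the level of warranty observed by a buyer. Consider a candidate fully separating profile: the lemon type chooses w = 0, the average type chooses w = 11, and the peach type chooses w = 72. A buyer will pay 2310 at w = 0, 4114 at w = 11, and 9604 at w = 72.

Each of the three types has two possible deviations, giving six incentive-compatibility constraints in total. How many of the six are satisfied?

Peach (own payoff 9604 − 97×72 = 2620): to w=0 gives 2310 → no gain ✓; to w=11 gives 4114 − 97×11 = 3047 → profitable ✗.
Average (own payoff 4114 − 180×11 = 2134): to w=0 gives 2310 → profitable ✗; to w=72 gives 9604 − 180×72 = -3356 → no gain ✓.
Lemon (own payoff 2310): to w=11 gives 4114 − 265×11 = 1199 → no gain ✓; to w=72 gives 9604 − 265×72 = -9476 → no gain ✓.
4 of the 6 constraints hold; not an equilibrium.

4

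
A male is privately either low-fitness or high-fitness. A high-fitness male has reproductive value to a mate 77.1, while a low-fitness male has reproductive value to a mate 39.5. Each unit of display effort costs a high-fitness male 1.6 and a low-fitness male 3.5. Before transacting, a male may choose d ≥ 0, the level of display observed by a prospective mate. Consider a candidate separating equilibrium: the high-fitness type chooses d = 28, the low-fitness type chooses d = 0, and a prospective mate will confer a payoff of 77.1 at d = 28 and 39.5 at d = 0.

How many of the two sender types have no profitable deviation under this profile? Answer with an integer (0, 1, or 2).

High-fitness type: signal → 77.1 − 1.6 × 28 = 32.3; deviate to 0 → 39.5. IC fails (32.3 < 39.5).
Low-fitness type: stay at 0 → 39.5; mimic → 77.1 − 3.5 × 28 = -20.9. IC holds (39.5 ≥ -20.9).
1 of 2 constraints hold, so this profile is not an equilibrium.

1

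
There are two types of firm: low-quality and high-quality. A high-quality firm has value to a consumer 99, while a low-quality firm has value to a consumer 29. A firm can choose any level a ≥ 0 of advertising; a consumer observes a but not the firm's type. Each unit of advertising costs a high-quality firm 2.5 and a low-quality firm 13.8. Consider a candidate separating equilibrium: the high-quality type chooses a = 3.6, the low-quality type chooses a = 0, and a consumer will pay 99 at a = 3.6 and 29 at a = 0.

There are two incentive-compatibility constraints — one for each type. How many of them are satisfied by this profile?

Low-quality type: stay at 0 → 29; mimic → 99 − 13.8 × 3.6 = 49.32. IC fails (29 < 49.32).
High-quality type: signal → 99 − 2.5 × 3.6 = 90; deviate to 0 → 29. IC holds (90 ≥ 29).
1 of 2 constraints hold, so this profile is not an equilibrium.

1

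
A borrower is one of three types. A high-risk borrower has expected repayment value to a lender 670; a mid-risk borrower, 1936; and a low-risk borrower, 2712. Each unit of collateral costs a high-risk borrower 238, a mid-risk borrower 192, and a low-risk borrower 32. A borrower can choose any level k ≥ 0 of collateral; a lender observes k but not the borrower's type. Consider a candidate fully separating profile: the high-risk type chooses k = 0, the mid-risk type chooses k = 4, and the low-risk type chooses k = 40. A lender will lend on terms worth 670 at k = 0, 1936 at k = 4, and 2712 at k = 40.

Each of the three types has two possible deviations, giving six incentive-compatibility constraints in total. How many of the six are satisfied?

Mid-risk (own payoff 1936 − 192×4 = 1168): to k=0 gives 670 → no gain ✓; to k=40 gives 2712 − 192×40 = -4968 → no gain ✓.
High-risk (own payoff 670): to k=4 gives 1936 − 238×4 = 984 → profitable ✗; to k=40 gives 2712 − 238×40 = -6808 → no gain ✓.
Low-risk (own payoff 2712 − 32×40 = 1432): to k=0 gives 670 → no gain ✓; to k=4 gives 1936 − 32×4 = 1808 → profitable ✗.
4 of the 6 constraints hold; not an equilibrium.

4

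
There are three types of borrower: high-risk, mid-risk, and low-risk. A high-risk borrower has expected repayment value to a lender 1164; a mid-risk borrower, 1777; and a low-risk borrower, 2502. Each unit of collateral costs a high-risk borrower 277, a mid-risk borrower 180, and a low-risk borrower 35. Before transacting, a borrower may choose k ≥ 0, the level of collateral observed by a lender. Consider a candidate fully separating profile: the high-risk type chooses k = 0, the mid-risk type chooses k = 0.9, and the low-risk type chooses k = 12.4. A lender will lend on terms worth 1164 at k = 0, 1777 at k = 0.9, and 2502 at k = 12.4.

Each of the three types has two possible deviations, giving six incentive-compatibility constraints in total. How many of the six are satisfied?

High-risk (own payoff 1164): to k=0.9 gives 1777 − 277×0.9 = 1527.7 → profitable ✗; to k=12.4 gives 2502 − 277×12.4 = -932.8 → no gain ✓.
Low-risk (own payoff 2502 − 35×12.4 = 2068): to k=0 gives 1164 → no gain ✓; to k=0.9 gives 1777 − 35×0.9 = 1745.5 → no gain ✓.
Mid-risk (own payoff 1777 − 180×0.9 = 1615): to k=0 gives 1164 → no gain ✓; to k=12.4 gives 2502 − 180×12.4 = 270 → no gain ✓.
5 of the 6 constraints hold; not an equilibrium.

5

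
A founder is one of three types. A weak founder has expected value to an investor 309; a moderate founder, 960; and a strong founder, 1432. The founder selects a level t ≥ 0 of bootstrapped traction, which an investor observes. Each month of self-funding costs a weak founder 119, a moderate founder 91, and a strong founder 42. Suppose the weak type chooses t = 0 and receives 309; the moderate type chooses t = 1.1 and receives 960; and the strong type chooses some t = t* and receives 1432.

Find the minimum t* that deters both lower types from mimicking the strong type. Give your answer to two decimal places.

Weak type (on-path payoff 309) won't mimic when 309 ≥ 1432 − 119·t*, i.e. t* ≥ 9.44.
Moderate type (on-path payoff 960 − 91×1.1 = 859.9) won't mimic when 859.9 ≥ 1432 − 91·t*, i.e. t* ≥ 6.29.
Both must hold, so t* = max(9.44, 6.29) = 9.44. The weak type's constraint binds.

9.44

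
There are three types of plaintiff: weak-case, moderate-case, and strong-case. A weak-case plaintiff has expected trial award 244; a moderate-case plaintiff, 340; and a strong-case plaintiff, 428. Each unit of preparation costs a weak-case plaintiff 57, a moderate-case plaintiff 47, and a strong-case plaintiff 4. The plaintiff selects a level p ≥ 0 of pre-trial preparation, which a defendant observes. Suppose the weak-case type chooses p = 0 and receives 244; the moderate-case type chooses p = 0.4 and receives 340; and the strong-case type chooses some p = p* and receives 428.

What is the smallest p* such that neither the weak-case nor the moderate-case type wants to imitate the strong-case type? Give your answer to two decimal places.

3.23

Moderate-case type (on-path payoff 340 − 47×0.4 = 321.2) won't mimic when 321.2 ≥ 428 − 47·p*, i.e. p* ≥ 2.27.
Weak-case type (on-path payoff 244) won't mimic when 244 ≥ 428 − 57·p*, i.e. p* ≥ 3.23.
Both must hold, so p* = max(3.23, 2.27) = 3.23. The weak-case type's constraint binds.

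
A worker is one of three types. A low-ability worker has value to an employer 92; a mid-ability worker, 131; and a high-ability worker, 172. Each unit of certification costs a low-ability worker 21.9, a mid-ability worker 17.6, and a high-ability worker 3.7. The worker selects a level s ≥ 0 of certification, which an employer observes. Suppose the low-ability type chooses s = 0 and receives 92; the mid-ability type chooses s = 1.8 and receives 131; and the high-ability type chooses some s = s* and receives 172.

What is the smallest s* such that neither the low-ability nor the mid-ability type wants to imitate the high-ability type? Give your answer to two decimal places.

4.13

Mid-ability type (on-path payoff 131 − 17.6×1.8 = 99.32) won't mimic when 99.32 ≥ 172 − 17.6·s*, i.e. s* ≥ 4.13.
Low-ability type (on-path payoff 92) won't mimic when 92 ≥ 172 − 21.9·s*, i.e. s* ≥ 3.65.
Both must hold, so s* = max(3.65, 4.13) = 4.13. The mid-ability type's constraint binds.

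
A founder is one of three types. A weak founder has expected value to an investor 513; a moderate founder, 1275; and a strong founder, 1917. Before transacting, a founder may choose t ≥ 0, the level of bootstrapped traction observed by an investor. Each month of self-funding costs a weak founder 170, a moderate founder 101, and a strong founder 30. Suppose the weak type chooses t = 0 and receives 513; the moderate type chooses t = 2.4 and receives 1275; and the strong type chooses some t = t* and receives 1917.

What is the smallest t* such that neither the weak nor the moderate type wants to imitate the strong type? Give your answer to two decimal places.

8.76

Weak type (on-path payoff 513) won't mimic when 513 ≥ 1917 − 170·t*, i.e. t* ≥ 8.26.
Moderate type (on-path payoff 1275 − 101×2.4 = 1032.6) won't mimic when 1032.6 ≥ 1917 − 101·t*, i.e. t* ≥ 8.76.
Both must hold, so t* = max(8.26, 8.76) = 8.76. The moderate type's constraint binds.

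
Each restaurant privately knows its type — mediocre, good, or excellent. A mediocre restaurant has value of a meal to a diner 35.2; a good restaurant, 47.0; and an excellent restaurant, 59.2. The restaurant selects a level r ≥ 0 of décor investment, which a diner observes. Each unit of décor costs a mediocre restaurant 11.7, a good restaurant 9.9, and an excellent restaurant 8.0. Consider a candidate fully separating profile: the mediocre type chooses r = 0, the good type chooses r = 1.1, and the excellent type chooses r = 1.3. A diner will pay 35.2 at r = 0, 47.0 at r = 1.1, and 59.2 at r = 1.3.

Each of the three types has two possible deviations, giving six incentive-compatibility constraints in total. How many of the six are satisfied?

Mediocre (own payoff 35.2): to r=1.1 gives 47.0 − 11.7×1.1 = 34.13 → no gain ✓; to r=1.3 gives 59.2 − 11.7×1.3 = 43.99 → profitable ✗.
Good (own payoff 47.0 − 9.9×1.1 = 36.11): to r=0 gives 35.2 → no gain ✓; to r=1.3 gives 59.2 − 9.9×1.3 = 46.33 → profitable ✗.
Excellent (own payoff 59.2 − 8.0×1.3 = 48.8): to r=0 gives 35.2 → no gain ✓; to r=1.1 gives 47.0 − 8.0×1.1 = 38.2 → no gain ✓.
4 of the 6 constraints hold; not an equilibrium.

4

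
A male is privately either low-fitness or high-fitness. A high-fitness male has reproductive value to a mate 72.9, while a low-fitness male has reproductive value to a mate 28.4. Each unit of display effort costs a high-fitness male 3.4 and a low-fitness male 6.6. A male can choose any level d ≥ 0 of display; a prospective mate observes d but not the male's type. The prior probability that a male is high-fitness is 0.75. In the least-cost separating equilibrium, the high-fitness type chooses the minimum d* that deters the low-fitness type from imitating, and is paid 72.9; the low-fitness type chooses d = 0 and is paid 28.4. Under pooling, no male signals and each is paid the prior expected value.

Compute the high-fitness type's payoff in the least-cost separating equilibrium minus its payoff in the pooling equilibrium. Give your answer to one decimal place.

Least-cost separating signal: d* solves 28.4 = 72.9 − 6.6·d*, so d* = (72.9 − 28.4)/6.6 ≈ 6.7424.
High-fitness type's separating payoff: 72.9 − 3.4 × d* = 72.9 − 3.4 × (72.9 − 28.4)/6.6 = 72.9 − 151.3/6.6 ≈ 49.976.
Pooling payoff: 0.75 × 72.9 + 0.25 × 28.4 = 61.775.
Difference: 49.976 − 61.775 = -11.799, i.e. -11.8 to one decimal place.
The high-fitness type would prefer the pooling outcome.

-11.8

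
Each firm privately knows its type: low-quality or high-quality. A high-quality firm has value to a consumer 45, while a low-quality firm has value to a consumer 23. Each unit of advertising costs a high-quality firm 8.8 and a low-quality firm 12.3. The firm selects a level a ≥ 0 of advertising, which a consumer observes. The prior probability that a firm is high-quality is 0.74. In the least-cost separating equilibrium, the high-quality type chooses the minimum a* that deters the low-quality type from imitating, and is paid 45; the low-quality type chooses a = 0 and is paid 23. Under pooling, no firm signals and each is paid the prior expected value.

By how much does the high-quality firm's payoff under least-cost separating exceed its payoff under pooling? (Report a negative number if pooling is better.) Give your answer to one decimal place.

-10.0

Least-cost separating signal: a* solves 23 = 45 − 12.3·a*, so a* = (45 − 23)/12.3 ≈ 1.7886.
High-quality type's separating payoff: 45 − 8.8 × a* = 45 − 8.8 × (45 − 23)/12.3 = 45 − 193.6/12.3 ≈ 29.260.
Pooling payoff: 0.74 × 45 + 0.26 × 23 = 39.28.
Difference: 29.260 − 39.28 = -10.02, i.e. -10.0 to one decimal place.
The high-quality type would prefer the pooling outcome.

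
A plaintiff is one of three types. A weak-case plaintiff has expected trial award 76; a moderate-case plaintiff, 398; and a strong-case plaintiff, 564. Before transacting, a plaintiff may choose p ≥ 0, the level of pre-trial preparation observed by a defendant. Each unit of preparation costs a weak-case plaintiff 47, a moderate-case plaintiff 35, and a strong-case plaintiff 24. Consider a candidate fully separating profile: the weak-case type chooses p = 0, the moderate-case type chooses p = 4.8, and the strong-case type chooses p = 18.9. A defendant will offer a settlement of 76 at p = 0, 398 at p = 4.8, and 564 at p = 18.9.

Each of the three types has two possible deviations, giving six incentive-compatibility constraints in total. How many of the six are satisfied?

Weak-case (own payoff 76): to p=4.8 gives 398 − 47×4.8 = 172.4 → profitable ✗; to p=18.9 gives 564 − 47×18.9 = -324.3 → no gain ✓.
Moderate-case (own payoff 398 − 35×4.8 = 230): to p=0 gives 76 → no gain ✓; to p=18.9 gives 564 − 35×18.9 = -97.5 → no gain ✓.
Strong-case (own payoff 564 − 24×18.9 = 110.4): to p=0 gives 76 → no gain ✓; to p=4.8 gives 398 − 24×4.8 = 282.8 → profitable ✗.
4 of the 6 constraints hold; not an equilibrium.

4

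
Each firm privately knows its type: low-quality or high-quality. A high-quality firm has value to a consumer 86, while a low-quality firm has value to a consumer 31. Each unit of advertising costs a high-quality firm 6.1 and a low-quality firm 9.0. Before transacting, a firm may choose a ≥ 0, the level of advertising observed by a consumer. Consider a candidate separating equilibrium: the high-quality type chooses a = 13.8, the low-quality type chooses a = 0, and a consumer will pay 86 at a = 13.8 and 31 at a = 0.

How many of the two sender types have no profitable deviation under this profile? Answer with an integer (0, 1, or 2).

Low-quality type: stay at 0 → 31; mimic → 86 − 9.0 × 13.8 = -38.2. IC holds (31 ≥ -38.2).
High-quality type: signal → 86 − 6.1 × 13.8 = 1.82; deviate to 0 → 31. IC fails (1.82 < 31).
1 of 2 constraints hold, so this profile is not an equilibrium.

1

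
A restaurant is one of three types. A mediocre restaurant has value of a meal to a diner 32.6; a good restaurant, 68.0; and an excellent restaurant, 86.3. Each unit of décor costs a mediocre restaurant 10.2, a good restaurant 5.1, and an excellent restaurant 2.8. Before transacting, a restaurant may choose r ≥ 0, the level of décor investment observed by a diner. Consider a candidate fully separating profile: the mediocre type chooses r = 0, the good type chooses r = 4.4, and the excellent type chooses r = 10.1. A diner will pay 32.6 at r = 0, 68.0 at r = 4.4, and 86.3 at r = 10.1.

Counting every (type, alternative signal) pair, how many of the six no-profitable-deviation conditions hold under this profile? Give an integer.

6

Mediocre (own payoff 32.6): to r=4.4 gives 68.0 − 10.2×4.4 = 23.12 → no gain ✓; to r=10.1 gives 86.3 − 10.2×10.1 = -16.72 → no gain ✓.
Excellent (own payoff 86.3 − 2.8×10.1 = 58.02): to r=0 gives 32.6 → no gain ✓; to r=4.4 gives 68.0 − 2.8×4.4 = 55.68 → no gain ✓.
Good (own payoff 68.0 − 5.1×4.4 = 45.56): to r=0 gives 32.6 → no gain ✓; to r=10.1 gives 86.3 − 5.1×10.1 = 34.79 → no gain ✓.
6 of the 6 constraints hold; this profile is a separating equilibrium.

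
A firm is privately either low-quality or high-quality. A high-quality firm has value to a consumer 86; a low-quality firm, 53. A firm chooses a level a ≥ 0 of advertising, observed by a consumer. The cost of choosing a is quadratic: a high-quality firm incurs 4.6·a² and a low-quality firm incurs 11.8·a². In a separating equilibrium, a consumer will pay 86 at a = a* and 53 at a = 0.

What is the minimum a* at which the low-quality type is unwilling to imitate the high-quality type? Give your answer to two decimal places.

The low-quality type at a = 0 receives 53; imitating at a* yields 86 − 11.8·a*².
Indifference: 53 = 86 − 11.8·a*², so a*² = (86 − 53) / 11.8 ≈ 2.7966.
a* = √2.7966 ≈ 1.67.

1.67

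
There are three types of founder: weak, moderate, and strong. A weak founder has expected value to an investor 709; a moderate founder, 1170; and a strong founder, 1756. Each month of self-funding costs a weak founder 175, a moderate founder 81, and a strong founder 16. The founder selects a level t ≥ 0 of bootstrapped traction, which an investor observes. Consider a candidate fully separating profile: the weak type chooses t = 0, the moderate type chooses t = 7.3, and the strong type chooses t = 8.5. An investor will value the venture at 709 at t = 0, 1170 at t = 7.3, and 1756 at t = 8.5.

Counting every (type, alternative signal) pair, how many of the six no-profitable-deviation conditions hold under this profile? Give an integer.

4

Strong (own payoff 1756 − 16×8.5 = 1620): to t=0 gives 709 → no gain ✓; to t=7.3 gives 1170 − 16×7.3 = 1053.2 → no gain ✓.
Moderate (own payoff 1170 − 81×7.3 = 578.7): to t=0 gives 709 → profitable ✗; to t=8.5 gives 1756 − 81×8.5 = 1067.5 → profitable ✗.
Weak (own payoff 709): to t=7.3 gives 1170 − 175×7.3 = -107.5 → no gain ✓; to t=8.5 gives 1756 − 175×8.5 = 268.5 → no gain ✓.
4 of the 6 constraints hold; not an equilibrium.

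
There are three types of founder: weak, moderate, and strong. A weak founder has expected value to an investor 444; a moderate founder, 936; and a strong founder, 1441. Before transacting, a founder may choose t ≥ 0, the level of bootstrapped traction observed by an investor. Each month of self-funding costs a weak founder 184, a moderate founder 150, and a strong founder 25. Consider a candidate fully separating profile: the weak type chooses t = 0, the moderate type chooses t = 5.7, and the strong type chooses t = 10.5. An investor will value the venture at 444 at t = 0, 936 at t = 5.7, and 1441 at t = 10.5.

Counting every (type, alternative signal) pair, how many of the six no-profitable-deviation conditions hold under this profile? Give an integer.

Strong (own payoff 1441 − 25×10.5 = 1178.5): to t=0 gives 444 → no gain ✓; to t=5.7 gives 936 − 25×5.7 = 793.5 → no gain ✓.
Weak (own payoff 444): to t=5.7 gives 936 − 184×5.7 = -112.8 → no gain ✓; to t=10.5 gives 1441 − 184×10.5 = -491 → no gain ✓.
Moderate (own payoff 936 − 150×5.7 = 81): to t=0 gives 444 → profitable ✗; to t=10.5 gives 1441 − 150×10.5 = -134 → no gain ✓.
5 of the 6 constraints hold; not an equilibrium.

5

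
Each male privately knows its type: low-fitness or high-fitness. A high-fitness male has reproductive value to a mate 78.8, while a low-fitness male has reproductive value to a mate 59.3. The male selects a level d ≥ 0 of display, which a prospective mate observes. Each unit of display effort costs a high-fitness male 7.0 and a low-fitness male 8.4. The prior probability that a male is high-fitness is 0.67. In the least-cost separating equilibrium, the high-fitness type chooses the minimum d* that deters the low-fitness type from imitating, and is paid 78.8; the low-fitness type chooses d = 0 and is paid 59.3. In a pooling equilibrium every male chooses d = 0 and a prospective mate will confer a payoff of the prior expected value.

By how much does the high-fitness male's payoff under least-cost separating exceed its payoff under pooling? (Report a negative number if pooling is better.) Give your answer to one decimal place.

Least-cost separating signal: d* solves 59.3 = 78.8 − 8.4·d*, so d* = (78.8 − 59.3)/8.4 ≈ 2.3214.
High-fitness type's separating payoff: 78.8 − 7.0 × d* = 78.8 − 7.0 × (78.8 − 59.3)/8.4 = 78.8 − 136.5/8.4 = 62.55.
Pooling payoff: 0.67 × 78.8 + 0.33 × 59.3 = 72.365.
Difference: 62.55 − 72.365 = -9.815, i.e. -9.8 to one decimal place.
The high-fitness type would prefer the pooling outcome.

-9.8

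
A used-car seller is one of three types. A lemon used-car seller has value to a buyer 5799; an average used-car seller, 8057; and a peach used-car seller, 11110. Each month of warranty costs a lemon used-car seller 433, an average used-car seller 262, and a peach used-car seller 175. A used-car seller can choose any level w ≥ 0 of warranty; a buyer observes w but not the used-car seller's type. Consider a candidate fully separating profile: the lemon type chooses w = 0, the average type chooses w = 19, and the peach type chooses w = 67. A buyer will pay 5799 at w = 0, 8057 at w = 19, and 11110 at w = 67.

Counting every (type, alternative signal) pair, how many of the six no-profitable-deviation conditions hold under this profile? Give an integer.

3

Peach (own payoff 11110 − 175×67 = -615): to w=0 gives 5799 → profitable ✗; to w=19 gives 8057 − 175×19 = 4732 → profitable ✗.
Average (own payoff 8057 − 262×19 = 3079): to w=0 gives 5799 → profitable ✗; to w=67 gives 11110 − 262×67 = -6444 → no gain ✓.
Lemon (own payoff 5799): to w=19 gives 8057 − 433×19 = -170 → no gain ✓; to w=67 gives 11110 − 433×67 = -17901 → no gain ✓.
3 of the 6 constraints hold; not an equilibrium.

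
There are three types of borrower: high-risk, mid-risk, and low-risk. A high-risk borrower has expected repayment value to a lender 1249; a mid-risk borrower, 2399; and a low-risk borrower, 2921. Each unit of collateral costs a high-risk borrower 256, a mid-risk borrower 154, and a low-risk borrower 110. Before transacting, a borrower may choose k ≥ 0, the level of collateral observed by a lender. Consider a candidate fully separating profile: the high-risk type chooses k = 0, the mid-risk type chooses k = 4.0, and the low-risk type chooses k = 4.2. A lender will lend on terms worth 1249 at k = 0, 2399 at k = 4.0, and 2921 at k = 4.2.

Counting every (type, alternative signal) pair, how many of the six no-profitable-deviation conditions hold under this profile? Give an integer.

3

Low-risk (own payoff 2921 − 110×4.2 = 2459): to k=0 gives 1249 → no gain ✓; to k=4.0 gives 2399 − 110×4.0 = 1959 → no gain ✓.
High-risk (own payoff 1249): to k=4.0 gives 2399 − 256×4.0 = 1375 → profitable ✗; to k=4.2 gives 2921 − 256×4.2 = 1845.8 → profitable ✗.
Mid-risk (own payoff 2399 − 154×4.0 = 1783): to k=0 gives 1249 → no gain ✓; to k=4.2 gives 2921 − 154×4.2 = 2274.2 → profitable ✗.
3 of the 6 constraints hold; not an equilibrium.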